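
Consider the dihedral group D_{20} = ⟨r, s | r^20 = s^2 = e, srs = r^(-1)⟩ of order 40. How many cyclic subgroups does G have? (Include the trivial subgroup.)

Group the elements of G by the cyclic subgroup they generate; each cyclic subgroup of order d accounts for φ(d) elements.
Cyclic subgroups by order — order 1: 1; order 2: 21; order 4: 1; order 5: 1; order 10: 1; order 20: 1.
Total: 26.

26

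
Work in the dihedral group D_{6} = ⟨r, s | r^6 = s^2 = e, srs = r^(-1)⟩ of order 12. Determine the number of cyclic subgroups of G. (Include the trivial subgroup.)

Group the elements of G by the cyclic subgroup they generate; each cyclic subgroup of order d accounts for φ(d) elements.
Cyclic subgroups by order — order 1: 1; order 2: 7; order 3: 1; order 6: 1.
Total: 10.

10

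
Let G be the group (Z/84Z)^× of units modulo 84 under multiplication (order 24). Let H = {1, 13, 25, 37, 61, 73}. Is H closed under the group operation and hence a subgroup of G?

Yes

|H| = 6 divides |G| = 24, consistent with Lagrange.
H contains the identity, every element's inverse is in H, and H is closed under ·: it is a subgroup.
In fact H = ⟨73⟩.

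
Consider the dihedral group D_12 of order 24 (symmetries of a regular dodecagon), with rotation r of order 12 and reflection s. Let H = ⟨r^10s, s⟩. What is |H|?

12

|⟨r^10s⟩| = 2 and |⟨s⟩| = 2, so |H| is a multiple of lcm(2, 2) = 2 and divides |G| = 24.
Closing under the operation: H = {e, r^2, r^4, r^6, r^8, r^10, s, r^2s, r^4s, r^6s, r^8s, r^10s}, so |H| = 12.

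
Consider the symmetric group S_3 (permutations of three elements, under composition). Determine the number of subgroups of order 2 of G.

3

|G| = 6 and 2 | 6, so subgroups of order 2 are possible by Lagrange.
The subgroups of order 2 are: {e, (1 2)}; {e, (1 3)}; {e, (2 3)}.
So G has 3 subgroups of order 2.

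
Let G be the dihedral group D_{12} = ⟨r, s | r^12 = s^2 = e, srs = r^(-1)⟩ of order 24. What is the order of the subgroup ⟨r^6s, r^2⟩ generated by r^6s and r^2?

|⟨r^6s⟩| = 2 and |⟨r^2⟩| = 6, so |H| is a multiple of lcm(2, 6) = 6 and divides |G| = 24.
Closing under the operation: H = {e, r^2, r^4, r^6, r^8, r^10, s, r^2s, r^4s, r^6s, r^8s, r^10s}, so |H| = 12.

12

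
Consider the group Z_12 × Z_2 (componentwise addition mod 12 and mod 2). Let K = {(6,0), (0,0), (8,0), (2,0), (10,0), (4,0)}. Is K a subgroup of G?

|K| = 6 divides |G| = 24, consistent with Lagrange.
K contains the identity, every element's inverse is in K, and K is closed under +: it is a subgroup.
In fact K = ⟨(10,0)⟩.

Yes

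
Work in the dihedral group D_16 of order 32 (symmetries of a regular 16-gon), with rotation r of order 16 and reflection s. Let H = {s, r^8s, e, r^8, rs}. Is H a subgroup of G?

No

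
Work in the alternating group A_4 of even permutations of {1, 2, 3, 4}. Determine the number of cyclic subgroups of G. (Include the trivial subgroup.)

A cyclic subgroup of order d is generated by each of its φ(d) elements of order d, so the cyclic subgroups of order d number (#elements of order d)/φ(d).
Cyclic subgroups by order — order 1: 1; order 2: 3; order 3: 4.
Total: 8.

8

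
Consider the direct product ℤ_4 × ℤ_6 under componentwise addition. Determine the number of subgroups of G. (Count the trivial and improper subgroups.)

16

|G| = 24, so by Lagrange every subgroup order divides 24. Divisors: 1, 2, 3, 4, 6, 8, 12, 24.
Subgroups by order — order 1: 1; order 2: 3; order 3: 1; order 4: 3; order 6: 3; order 8: 1; order 12: 3; order 24: 1.
Total: 1 + 3 + 1 + 3 + 3 + 1 + 3 + 1 = 16.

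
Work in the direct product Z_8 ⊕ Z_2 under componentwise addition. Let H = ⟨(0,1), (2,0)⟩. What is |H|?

|⟨(0,1)⟩| = 2 and |⟨(2,0)⟩| = 4, so |H| is a multiple of lcm(2, 4) = 4 and divides |G| = 16.
Closing under the operation: H = {(0,0), (0,1), (2,0), (2,1), (4,0), (4,1), (6,0), (6,1)}, so |H| = 8.

8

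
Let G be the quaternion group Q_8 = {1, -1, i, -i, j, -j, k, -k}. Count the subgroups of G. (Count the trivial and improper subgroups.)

6

|G| = 8, so by Lagrange every subgroup order divides 8. Divisors: 1, 2, 4, 8.
Subgroups by order — order 1: 1; order 2: 1; order 4: 3; order 8: 1.
Total: 1 + 1 + 3 + 1 = 6.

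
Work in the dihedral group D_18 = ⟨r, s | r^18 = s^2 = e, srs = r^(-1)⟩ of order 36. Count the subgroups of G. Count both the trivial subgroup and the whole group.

|G| = 36, so by Lagrange every subgroup order divides 36. Divisors: 1, 2, 3, 4, 6, 9, 12, 18, 36.
Subgroups by order — order 1: 1; order 2: 19; order 3: 1; order 4: 9; order 6: 7; order 9: 1; order 12: 3; order 18: 3; order 36: 1.
Total: 1 + 19 + 1 + 9 + 7 + 1 + 3 + 3 + 1 = 45.

45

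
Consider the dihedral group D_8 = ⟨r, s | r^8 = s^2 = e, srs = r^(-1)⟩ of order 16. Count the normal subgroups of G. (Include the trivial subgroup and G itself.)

7

G has 19 subgroups. Checking conjugation-invariance by order — order 1: 1/1 normal; order 2: 1/9 normal; order 4: 1/5 normal; order 8: 3/3 normal; order 16: 1/1 normal.
Total normal subgroups: 7.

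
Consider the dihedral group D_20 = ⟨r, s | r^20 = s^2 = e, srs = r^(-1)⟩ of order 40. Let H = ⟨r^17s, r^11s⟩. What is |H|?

|⟨r^17s⟩| = 2 and |⟨r^11s⟩| = 2, so |H| is a multiple of lcm(2, 2) = 2 and divides |G| = 40.
Closing under the operation: H = {e, r^2, r^4, r^6, r^8, r^10, r^12, r^14, r^16, r^18, rs, r^3s, r^5s, r^7s, r^9s, r^11s, r^13s, r^15s, r^17s, r^19s}, so |H| = 20.

20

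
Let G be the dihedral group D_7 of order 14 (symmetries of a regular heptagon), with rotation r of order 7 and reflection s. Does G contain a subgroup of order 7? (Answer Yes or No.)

7 | 14. A subgroup of order 7 is {e, r, r^2, r^3, r^4, r^5, r^6}.

Yes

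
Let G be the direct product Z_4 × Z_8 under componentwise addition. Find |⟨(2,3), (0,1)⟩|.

16

|⟨(2,3)⟩| = 8 and |⟨(0,1)⟩| = 8, so |H| is a multiple of lcm(8, 8) = 8 and divides |G| = 32.
Closing under the operation: H = {(0,0), (0,1), (0,2), (0,3), (0,4), (0,5), (0,6), (0,7), (2,0), (2,1), (2,2), (2,3), (2,4), (2,5), (2,6), (2,7)}, so |H| = 16.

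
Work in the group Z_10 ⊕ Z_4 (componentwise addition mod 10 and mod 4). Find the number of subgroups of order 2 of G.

3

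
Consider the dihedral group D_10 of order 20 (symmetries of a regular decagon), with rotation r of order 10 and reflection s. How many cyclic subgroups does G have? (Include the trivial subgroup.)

14

A cyclic subgroup of order d is generated by each of its φ(d) elements of order d, so the cyclic subgroups of order d number (#elements of order d)/φ(d).
Cyclic subgroups by order — order 1: 1; order 2: 11; order 5: 1; order 10: 1.
Total: 14.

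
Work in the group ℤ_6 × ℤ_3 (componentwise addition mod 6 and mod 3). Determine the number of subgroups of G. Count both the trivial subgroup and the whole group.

|G| = 18, so by Lagrange every subgroup order divides 18. Divisors: 1, 2, 3, 6, 9, 18.
Subgroups by order — order 1: 1; order 2: 1; order 3: 4; order 6: 4; order 9: 1; order 18: 1.
Total: 1 + 1 + 4 + 4 + 1 + 1 = 12.

12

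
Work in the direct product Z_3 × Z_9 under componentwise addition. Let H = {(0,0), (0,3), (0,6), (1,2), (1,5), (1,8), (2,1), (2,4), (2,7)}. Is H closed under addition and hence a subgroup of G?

Yes

|H| = 9 divides |G| = 27, consistent with Lagrange.
H contains the identity, every element's inverse is in H, and H is closed under +: it is a subgroup.
In fact H = ⟨(2,4)⟩.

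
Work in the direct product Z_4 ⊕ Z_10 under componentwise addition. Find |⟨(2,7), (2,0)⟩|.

|⟨(2,7)⟩| = 10 and |⟨(2,0)⟩| = 2, so |H| is a multiple of lcm(10, 2) = 10 and divides |G| = 40.
Closing under the operation: H = {(0,0), (0,1), (0,2), (0,3), (0,4), (0,5), (0,6), (0,7), (0,8), (0,9), (2,0), (2,1), (2,2), (2,3), (2,4), (2,5), (2,6), (2,7), (2,8), (2,9)}, so |H| = 20.

20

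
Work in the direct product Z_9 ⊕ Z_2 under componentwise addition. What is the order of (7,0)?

The order of (7,0) in Z_9 × Z_2 is lcm(ord(7) in Z_9, ord(0) in Z_2).
ord(7) = 9 and ord(0) = 1, so |⟨(7,0)⟩| = lcm(9, 1) = 9.

9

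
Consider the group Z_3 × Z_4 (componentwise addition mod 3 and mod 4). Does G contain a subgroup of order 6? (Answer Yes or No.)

Yes

6 | 12. A subgroup of order 6 is {(0,0), (0,2), (1,0), (1,2), (2,0), (2,2)}.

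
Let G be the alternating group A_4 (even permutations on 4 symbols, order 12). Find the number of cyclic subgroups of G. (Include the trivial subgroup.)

A cyclic subgroup of order d is generated by each of its φ(d) elements of order d, so the cyclic subgroups of order d number (#elements of order d)/φ(d).
Cyclic subgroups by order — order 1: 1; order 2: 3; order 3: 4.
Total: 8.

8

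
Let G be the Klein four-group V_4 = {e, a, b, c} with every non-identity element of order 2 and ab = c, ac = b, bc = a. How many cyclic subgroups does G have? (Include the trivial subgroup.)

4

Group the elements of G by the cyclic subgroup they generate; each cyclic subgroup of order d accounts for φ(d) elements.
Cyclic subgroups by order — order 1: 1; order 2: 3.
Total: 4.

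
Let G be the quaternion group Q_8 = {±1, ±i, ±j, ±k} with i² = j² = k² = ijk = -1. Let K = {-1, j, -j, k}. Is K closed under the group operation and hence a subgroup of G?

No

The identity 1 ∉ K, so K is not a subgroup.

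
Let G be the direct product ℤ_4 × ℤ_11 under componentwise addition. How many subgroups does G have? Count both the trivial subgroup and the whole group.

|G| = 44, so by Lagrange every subgroup order divides 44. Divisors: 1, 2, 4, 11, 22, 44.
Subgroups by order — order 1: 1; order 2: 1; order 4: 1; order 11: 1; order 22: 1; order 44: 1.
Total: 1 + 1 + 1 + 1 + 1 + 1 = 6.

6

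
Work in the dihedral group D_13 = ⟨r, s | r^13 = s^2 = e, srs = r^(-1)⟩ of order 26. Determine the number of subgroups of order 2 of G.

13

|G| = 26 and 2 | 26, so subgroups of order 2 are possible by Lagrange.
The subgroups of order 2 are: {e, r^10s}; {e, r^11s}; {e, r^12s}; {e, r^2s}; … (13 in all).
So G has 13 subgroups of order 2.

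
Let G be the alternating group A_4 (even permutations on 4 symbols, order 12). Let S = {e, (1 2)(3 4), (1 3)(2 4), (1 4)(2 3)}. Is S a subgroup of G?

Yes

|S| = 4 divides |G| = 12, consistent with Lagrange.
S contains the identity, every element's inverse is in S, and S is closed under ∘: it is a subgroup.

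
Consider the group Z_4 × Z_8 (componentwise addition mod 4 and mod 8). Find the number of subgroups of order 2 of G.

3

|G| = 32 and 2 | 32, so subgroups of order 2 are possible by Lagrange.
The subgroups of order 2 are: {(0,0), (0,4)}; {(0,0), (2,0)}; {(0,0), (2,4)}.
So G has 3 subgroups of order 2.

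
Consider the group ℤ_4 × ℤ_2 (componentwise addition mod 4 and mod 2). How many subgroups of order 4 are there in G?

|G| = 8 and 4 | 8, so subgroups of order 4 are possible by Lagrange.
The subgroups of order 4 are: {(0,0), (0,1), (2,0), (2,1)}; {(0,0), (1,0), (2,0), (3,0)}; {(0,0), (1,1), (2,0), (3,1)}.
So G has 3 subgroups of order 4.

3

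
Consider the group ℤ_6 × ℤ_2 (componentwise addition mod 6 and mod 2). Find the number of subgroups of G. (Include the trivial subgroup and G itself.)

10

|G| = 12, so by Lagrange every subgroup order divides 12. Divisors: 1, 2, 3, 4, 6, 12.
Subgroups by order — order 1: 1; order 2: 3; order 3: 1; order 4: 1; order 6: 3; order 12: 1.
Total: 1 + 3 + 1 + 1 + 3 + 1 = 10.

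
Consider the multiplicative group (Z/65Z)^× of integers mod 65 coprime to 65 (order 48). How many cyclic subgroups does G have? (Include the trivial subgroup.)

20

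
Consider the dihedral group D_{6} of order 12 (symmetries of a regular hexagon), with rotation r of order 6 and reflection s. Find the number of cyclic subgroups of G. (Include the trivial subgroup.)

Each element a generates a cyclic subgroup ⟨a⟩; distinct elements may generate the same one (a cyclic group of order d has φ(d) generators).
Cyclic subgroups by order — order 1: 1; order 2: 7; order 3: 1; order 6: 1.
Total: 10.

10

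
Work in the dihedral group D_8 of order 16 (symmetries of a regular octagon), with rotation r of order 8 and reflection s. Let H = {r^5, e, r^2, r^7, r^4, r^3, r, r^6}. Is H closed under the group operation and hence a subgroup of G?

Yes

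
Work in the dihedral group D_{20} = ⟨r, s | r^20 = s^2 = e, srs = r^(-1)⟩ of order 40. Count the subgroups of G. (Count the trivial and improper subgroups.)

48

|G| = 40, so by Lagrange every subgroup order divides 40. Divisors: 1, 2, 4, 5, 8, 10, 20, 40.
Subgroups by order — order 1: 1; order 2: 21; order 4: 11; order 5: 1; order 8: 5; order 10: 5; order 20: 3; order 40: 1.
Total: 1 + 21 + 11 + 1 + 5 + 5 + 3 + 1 = 48.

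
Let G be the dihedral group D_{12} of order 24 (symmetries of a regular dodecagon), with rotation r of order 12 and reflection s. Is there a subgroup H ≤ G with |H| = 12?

Yes

12 | 24. A subgroup of order 12 is {e, r, r^2, r^3, r^4, r^5, r^6, r^7, r^8, r^9, r^10, r^11}.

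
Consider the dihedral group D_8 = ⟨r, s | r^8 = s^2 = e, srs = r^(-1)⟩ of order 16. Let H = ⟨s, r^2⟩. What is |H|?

|⟨s⟩| = 2 and |⟨r^2⟩| = 4, so |H| is a multiple of lcm(2, 4) = 4 and divides |G| = 16.
Closing under the operation: H = {e, r^2, r^4, r^6, s, r^2s, r^4s, r^6s}, so |H| = 8.

8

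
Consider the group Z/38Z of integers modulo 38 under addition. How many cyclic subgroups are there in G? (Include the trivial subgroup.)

4

A cyclic subgroup of order d is generated by each of its φ(d) elements of order d, so the cyclic subgroups of order d number (#elements of order d)/φ(d).
Cyclic subgroups by order — order 1: 1; order 2: 1; order 19: 1; order 38: 1.
Total: 4.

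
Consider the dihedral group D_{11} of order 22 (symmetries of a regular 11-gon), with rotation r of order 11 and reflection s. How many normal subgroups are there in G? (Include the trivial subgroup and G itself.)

G has 14 subgroups. Checking conjugation-invariance by order — order 1: 1/1 normal; order 2: 0/11 normal; order 11: 1/1 normal; order 22: 1/1 normal.
Total normal subgroups: 3.

3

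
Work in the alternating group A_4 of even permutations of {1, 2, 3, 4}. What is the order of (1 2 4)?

Computing powers of (1 2 4): the smallest k with ((1 2 4))^k = e is k = 3.

3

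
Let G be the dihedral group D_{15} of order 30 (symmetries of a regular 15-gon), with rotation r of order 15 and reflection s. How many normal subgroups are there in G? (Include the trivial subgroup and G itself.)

G has 28 subgroups. Checking conjugation-invariance by order — order 1: 1/1 normal; order 2: 0/15 normal; order 3: 1/1 normal; order 5: 1/1 normal; order 6: 0/5 normal; order 10: 0/3 normal; order 15: 1/1 normal; order 30: 1/1 normal.
Total normal subgroups: 5.

5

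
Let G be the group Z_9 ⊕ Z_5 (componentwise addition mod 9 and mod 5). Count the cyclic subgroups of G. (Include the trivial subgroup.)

6

A cyclic subgroup of order d is generated by each of its φ(d) elements of order d, so the cyclic subgroups of order d number (#elements of order d)/φ(d).
Cyclic subgroups by order — order 1: 1; order 3: 1; order 5: 1; order 9: 1; order 15: 1; order 45: 1.
Total: 6.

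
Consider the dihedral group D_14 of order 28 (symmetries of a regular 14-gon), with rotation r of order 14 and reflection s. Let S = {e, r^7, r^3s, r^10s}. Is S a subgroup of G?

|S| = 4 divides |G| = 28, consistent with Lagrange.
S contains the identity, every element's inverse is in S, and S is closed under ·: it is a subgroup.

Yes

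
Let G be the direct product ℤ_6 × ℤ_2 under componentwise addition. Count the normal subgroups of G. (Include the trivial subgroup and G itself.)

G is abelian, so every subgroup is normal.
G has 10 subgroups in total, hence 10 normal subgroups.

10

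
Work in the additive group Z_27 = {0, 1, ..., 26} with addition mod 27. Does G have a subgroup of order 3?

Yes

3 | 27. A subgroup of order 3 is {0, 9, 18}.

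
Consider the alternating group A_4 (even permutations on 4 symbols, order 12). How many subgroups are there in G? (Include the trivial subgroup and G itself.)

|G| = 12, so by Lagrange every subgroup order divides 12. Divisors: 1, 2, 3, 4, 6, 12.
Subgroups by order — order 1: 1; order 2: 3; order 3: 4; order 4: 1; order 6: 0; order 12: 1.
Total: 1 + 3 + 4 + 1 + 0 + 1 = 10.

10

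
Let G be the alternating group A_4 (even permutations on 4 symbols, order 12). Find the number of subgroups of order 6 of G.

0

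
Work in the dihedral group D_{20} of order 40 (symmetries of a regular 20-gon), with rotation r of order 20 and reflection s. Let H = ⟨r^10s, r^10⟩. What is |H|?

4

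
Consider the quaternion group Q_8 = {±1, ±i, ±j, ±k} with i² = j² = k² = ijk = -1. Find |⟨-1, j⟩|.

|⟨-1⟩| = 2 and |⟨j⟩| = 4, so |H| is a multiple of lcm(2, 4) = 4 and divides |G| = 8.
Closing under the operation: H = {1, -1, j, -j}, so |H| = 4.

4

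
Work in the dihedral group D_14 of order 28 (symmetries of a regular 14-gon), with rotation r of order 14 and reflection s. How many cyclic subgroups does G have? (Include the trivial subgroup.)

Each element a generates a cyclic subgroup ⟨a⟩; distinct elements may generate the same one (a cyclic group of order d has φ(d) generators).
Cyclic subgroups by order — order 1: 1; order 2: 15; order 7: 1; order 14: 1.
Total: 18.

18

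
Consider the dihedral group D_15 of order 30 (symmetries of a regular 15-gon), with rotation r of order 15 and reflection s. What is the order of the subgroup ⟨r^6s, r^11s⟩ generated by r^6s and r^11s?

6

|⟨r^6s⟩| = 2 and |⟨r^11s⟩| = 2, so |H| is a multiple of lcm(2, 2) = 2 and divides |G| = 30.
Closing under the operation: H = {e, r^5, r^10, rs, r^6s, r^11s}, so |H| = 6.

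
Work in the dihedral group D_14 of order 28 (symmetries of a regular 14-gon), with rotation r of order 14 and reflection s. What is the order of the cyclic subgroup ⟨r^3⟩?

14

Computing powers of r^3: the smallest k with (r^3)^k = e is k = 14.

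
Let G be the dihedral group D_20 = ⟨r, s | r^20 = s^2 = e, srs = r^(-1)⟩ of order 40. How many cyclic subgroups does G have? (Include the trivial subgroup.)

Group the elements of G by the cyclic subgroup they generate; each cyclic subgroup of order d accounts for φ(d) elements.
Cyclic subgroups by order — order 1: 1; order 2: 21; order 4: 1; order 5: 1; order 10: 1; order 20: 1.
Total: 26.

26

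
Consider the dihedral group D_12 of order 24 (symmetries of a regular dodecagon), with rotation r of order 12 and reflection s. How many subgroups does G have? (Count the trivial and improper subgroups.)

34

|G| = 24, so by Lagrange every subgroup order divides 24. Divisors: 1, 2, 3, 4, 6, 8, 12, 24.
Subgroups by order — order 1: 1; order 2: 13; order 3: 1; order 4: 7; order 6: 5; order 8: 3; order 12: 3; order 24: 1.
Total: 1 + 13 + 1 + 7 + 5 + 3 + 3 + 1 = 34.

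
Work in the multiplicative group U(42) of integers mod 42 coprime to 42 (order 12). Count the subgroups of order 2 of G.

|G| = 12 and 2 | 12, so subgroups of order 2 are possible by Lagrange.
The subgroups of order 2 are: {1, 13}; {1, 29}; {1, 41}.
So G has 3 subgroups of order 2.

3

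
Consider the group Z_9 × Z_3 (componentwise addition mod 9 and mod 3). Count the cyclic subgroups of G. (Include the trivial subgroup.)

Group the elements of G by the cyclic subgroup they generate; each cyclic subgroup of order d accounts for φ(d) elements.
Cyclic subgroups by order — order 1: 1; order 3: 4; order 9: 3.
Total: 8.

8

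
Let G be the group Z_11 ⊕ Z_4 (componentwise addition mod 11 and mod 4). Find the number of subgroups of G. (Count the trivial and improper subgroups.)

6

|G| = 44, so by Lagrange every subgroup order divides 44. Divisors: 1, 2, 4, 11, 22, 44.
Subgroups by order — order 1: 1; order 2: 1; order 4: 1; order 11: 1; order 22: 1; order 44: 1.
Total: 1 + 1 + 1 + 1 + 1 + 1 = 6.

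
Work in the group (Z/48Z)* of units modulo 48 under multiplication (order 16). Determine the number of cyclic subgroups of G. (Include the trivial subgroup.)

Each element a generates a cyclic subgroup ⟨a⟩; distinct elements may generate the same one (a cyclic group of order d has φ(d) generators).
Cyclic subgroups by order — order 1: 1; order 2: 7; order 4: 4.
Total: 12.

12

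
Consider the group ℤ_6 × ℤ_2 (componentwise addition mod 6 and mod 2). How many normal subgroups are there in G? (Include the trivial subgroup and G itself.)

G is abelian, so every subgroup is normal.
G has 10 subgroups in total, hence 10 normal subgroups.

10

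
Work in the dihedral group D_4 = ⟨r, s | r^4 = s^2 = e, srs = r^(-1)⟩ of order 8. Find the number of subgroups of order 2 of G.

5

|G| = 8 and 2 | 8, so subgroups of order 2 are possible by Lagrange.
The subgroups of order 2 are: {e, r^2}; {e, r^2s}; {e, r^3s}; {e, rs}; … (5 in all).
So G has 5 subgroups of order 2.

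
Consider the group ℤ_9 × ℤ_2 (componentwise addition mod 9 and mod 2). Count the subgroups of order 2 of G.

1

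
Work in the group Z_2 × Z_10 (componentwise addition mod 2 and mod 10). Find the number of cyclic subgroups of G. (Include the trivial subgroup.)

8

Group the elements of G by the cyclic subgroup they generate; each cyclic subgroup of order d accounts for φ(d) elements.
Cyclic subgroups by order — order 1: 1; order 2: 3; order 5: 1; order 10: 3.
Total: 8.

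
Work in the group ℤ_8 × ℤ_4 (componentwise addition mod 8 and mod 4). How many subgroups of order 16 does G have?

|G| = 32 and 16 | 32, so subgroups of order 16 are possible by Lagrange.
The subgroups of order 16 are: {(0,0), (0,1), (0,2), (0,3), (2,0), (2,1), (2,2), (2,3), (4,0), (4,1), (4,2), (4,3), (6,0), (6,1), (6,2), (6,3)}; {(0,0), (0,2), (1,0), (1,2), (2,0), (2,2), (3,0), (3,2), (4,0), (4,2), (5,0), (5,2), (6,0), (6,2), (7,0), (7,2)}; {(0,0), (0,2), (1,1), (1,3), (2,0), (2,2), (3,1), (3,3), (4,0), (4,2), (5,1), (5,3), (6,0), (6,2), (7,1), (7,3)}.
So G has 3 subgroups of order 16.

3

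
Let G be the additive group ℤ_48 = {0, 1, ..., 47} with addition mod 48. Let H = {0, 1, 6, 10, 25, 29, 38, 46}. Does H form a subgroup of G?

1 ∈ H but its inverse 47 ∉ H, so H is not a subgroup.

No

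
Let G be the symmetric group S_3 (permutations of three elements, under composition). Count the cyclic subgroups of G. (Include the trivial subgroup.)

5

Group the elements of G by the cyclic subgroup they generate; each cyclic subgroup of order d accounts for φ(d) elements.
Cyclic subgroups by order — order 1: 1; order 2: 3; order 3: 1.
Total: 5.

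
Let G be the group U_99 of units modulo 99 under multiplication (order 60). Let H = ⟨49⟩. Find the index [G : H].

4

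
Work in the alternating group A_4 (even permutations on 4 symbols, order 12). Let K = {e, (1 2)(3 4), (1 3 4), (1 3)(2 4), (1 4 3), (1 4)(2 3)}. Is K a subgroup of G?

No

Closure fails: (1 4 3) ∘ (1 2)(3 4) = (1 2 4) ∉ K. So K is not a subgroup.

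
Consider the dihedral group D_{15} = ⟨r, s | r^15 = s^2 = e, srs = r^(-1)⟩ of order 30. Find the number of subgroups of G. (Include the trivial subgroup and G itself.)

28

|G| = 30, so by Lagrange every subgroup order divides 30. Divisors: 1, 2, 3, 5, 6, 10, 15, 30.
Subgroups by order — order 1: 1; order 2: 15; order 3: 1; order 5: 1; order 6: 5; order 10: 3; order 15: 1; order 30: 1.
Total: 1 + 15 + 1 + 1 + 5 + 3 + 1 + 1 = 28.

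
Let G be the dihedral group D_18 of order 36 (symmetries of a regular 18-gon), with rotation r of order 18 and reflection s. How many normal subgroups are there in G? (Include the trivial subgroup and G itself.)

9

G has 45 subgroups. Checking conjugation-invariance by order — order 1: 1/1 normal; order 2: 1/19 normal; order 3: 1/1 normal; order 4: 0/9 normal; order 6: 1/7 normal; order 9: 1/1 normal; order 12: 0/3 normal; order 18: 3/3 normal; order 36: 1/1 normal.
Total normal subgroups: 9.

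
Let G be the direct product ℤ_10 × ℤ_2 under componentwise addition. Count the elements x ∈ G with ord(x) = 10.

12

An element (a,b) has order lcm(ord(a), ord(b)); count pairs with lcm equal to 10.
Enumerating gives 12 such elements.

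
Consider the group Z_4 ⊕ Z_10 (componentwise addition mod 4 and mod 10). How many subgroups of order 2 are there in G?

3

|G| = 40 and 2 | 40, so subgroups of order 2 are possible by Lagrange.
The subgroups of order 2 are: {(0,0), (0,5)}; {(0,0), (2,0)}; {(0,0), (2,5)}.
So G has 3 subgroups of order 2.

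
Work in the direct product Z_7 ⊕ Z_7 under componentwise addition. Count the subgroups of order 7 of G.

|G| = 49 and 7 | 49, so subgroups of order 7 are possible by Lagrange.
The subgroups of order 7 are: {(0,0), (0,1), (0,2), (0,3), (0,4), (0,5), (0,6)}; {(0,0), (1,0), (2,0), (3,0), (4,0), (5,0), (6,0)}; {(0,0), (1,1), (2,2), (3,3), (4,4), (5,5), (6,6)}; {(0,0), (1,2), (2,4), (3,6), (4,1), (5,3), (6,5)}; … (8 in all).
So G has 8 subgroups of order 7.

8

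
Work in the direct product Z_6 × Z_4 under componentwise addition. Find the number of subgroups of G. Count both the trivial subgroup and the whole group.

16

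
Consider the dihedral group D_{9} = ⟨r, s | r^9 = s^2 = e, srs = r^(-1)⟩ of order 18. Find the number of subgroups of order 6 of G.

|G| = 18 and 6 | 18, so subgroups of order 6 are possible by Lagrange.
The subgroups of order 6 are: {e, r^3, r^6, r^2s, r^5s, r^8s}; {e, r^3, r^6, s, r^3s, r^6s}; {e, r^3, r^6, rs, r^4s, r^7s}.
So G has 3 subgroups of order 6.

3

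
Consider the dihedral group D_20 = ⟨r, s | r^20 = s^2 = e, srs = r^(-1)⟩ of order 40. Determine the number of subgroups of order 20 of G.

|G| = 40 and 20 | 40, so subgroups of order 20 are possible by Lagrange.
The subgroups of order 20 are: {e, r, r^2, r^3, r^4, r^5, r^6, r^7, r^8, r^9, r^10, r^11, r^12, r^13, r^14, r^15, r^16, r^17, r^18, r^19}; {e, r^2, r^4, r^6, r^8, r^10, r^12, r^14, r^16, r^18, s, r^2s, r^4s, r^6s, r^8s, r^10s, r^12s, r^14s, r^16s, r^18s}; {e, r^2, r^4, r^6, r^8, r^10, r^12, r^14, r^16, r^18, rs, r^3s, r^5s, r^7s, r^9s, r^11s, r^13s, r^15s, r^17s, r^19s}.
So G has 3 subgroups of order 20.

3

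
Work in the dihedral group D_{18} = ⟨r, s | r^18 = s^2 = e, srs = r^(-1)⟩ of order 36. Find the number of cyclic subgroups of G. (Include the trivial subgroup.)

Group the elements of G by the cyclic subgroup they generate; each cyclic subgroup of order d accounts for φ(d) elements.
Cyclic subgroups by order — order 1: 1; order 2: 19; order 3: 1; order 6: 1; order 9: 1; order 18: 1.
Total: 24.

24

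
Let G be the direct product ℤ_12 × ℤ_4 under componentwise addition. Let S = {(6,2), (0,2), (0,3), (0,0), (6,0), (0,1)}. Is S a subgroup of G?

No

Closure fails: (0,1) + (6,2) = (6,3) ∉ S. So S is not a subgroup.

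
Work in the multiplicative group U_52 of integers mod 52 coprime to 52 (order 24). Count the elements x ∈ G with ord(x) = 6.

6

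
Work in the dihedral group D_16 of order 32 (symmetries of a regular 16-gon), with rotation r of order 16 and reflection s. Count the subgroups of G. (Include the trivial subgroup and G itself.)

|G| = 32, so by Lagrange every subgroup order divides 32. Divisors: 1, 2, 4, 8, 16, 32.
Subgroups by order — order 1: 1; order 2: 17; order 4: 9; order 8: 5; order 16: 3; order 32: 1.
Total: 1 + 17 + 9 + 5 + 3 + 1 = 36.

36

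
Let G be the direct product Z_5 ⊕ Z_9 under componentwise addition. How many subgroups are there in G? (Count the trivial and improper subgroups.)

6

|G| = 45, so by Lagrange every subgroup order divides 45. Divisors: 1, 3, 5, 9, 15, 45.
Subgroups by order — order 1: 1; order 3: 1; order 5: 1; order 9: 1; order 15: 1; order 45: 1.
Total: 1 + 1 + 1 + 1 + 1 + 1 = 6.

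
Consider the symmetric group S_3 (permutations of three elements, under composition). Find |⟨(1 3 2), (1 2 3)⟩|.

3

|⟨(1 3 2)⟩| = 3 and |⟨(1 2 3)⟩| = 3, so |H| is a multiple of lcm(3, 3) = 3 and divides |G| = 6.
Closing under the operation: H = {e, (1 2 3), (1 3 2)}, so |H| = 3.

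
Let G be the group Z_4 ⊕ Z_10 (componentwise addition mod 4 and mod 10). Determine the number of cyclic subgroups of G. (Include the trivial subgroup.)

Each element a generates a cyclic subgroup ⟨a⟩; distinct elements may generate the same one (a cyclic group of order d has φ(d) generators).
Cyclic subgroups by order — order 1: 1; order 2: 3; order 4: 2; order 5: 1; order 10: 3; order 20: 2.
Total: 12.

12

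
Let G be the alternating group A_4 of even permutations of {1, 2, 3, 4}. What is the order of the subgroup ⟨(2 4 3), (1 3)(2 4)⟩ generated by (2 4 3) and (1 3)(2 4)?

12

|⟨(2 4 3)⟩| = 3 and |⟨(1 3)(2 4)⟩| = 2, so |H| is a multiple of lcm(3, 2) = 6 and divides |G| = 12.
Closing {(2 4 3), (1 3)(2 4)} under the group operation gives all of G, so |H| = 12.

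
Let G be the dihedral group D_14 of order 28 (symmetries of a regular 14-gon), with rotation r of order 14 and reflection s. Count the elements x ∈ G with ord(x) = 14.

6

The elements of order 14 are: r, r^3, r^5, r^9, r^11, r^13.
That's 6.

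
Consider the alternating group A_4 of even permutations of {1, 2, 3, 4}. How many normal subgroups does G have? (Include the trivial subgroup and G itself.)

3

G has 10 subgroups. Checking conjugation-invariance by order — order 1: 1/1 normal; order 2: 0/3 normal; order 3: 0/4 normal; order 4: 1/1 normal; order 12: 1/1 normal.
Total normal subgroups: 3.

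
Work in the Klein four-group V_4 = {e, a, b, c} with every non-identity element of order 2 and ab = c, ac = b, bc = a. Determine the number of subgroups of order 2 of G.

3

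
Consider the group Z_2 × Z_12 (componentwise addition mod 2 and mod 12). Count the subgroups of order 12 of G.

3

|G| = 24 and 12 | 24, so subgroups of order 12 are possible by Lagrange.
The subgroups of order 12 are: {(0,0), (0,1), (0,2), (0,3), (0,4), (0,5), (0,6), (0,7), (0,8), (0,9), (0,10), (0,11)}; {(0,0), (0,2), (0,4), (0,6), (0,8), (0,10), (1,0), (1,2), (1,4), (1,6), (1,8), (1,10)}; {(0,0), (0,2), (0,4), (0,6), (0,8), (0,10), (1,1), (1,3), (1,5), (1,7), (1,9), (1,11)}.
So G has 3 subgroups of order 12.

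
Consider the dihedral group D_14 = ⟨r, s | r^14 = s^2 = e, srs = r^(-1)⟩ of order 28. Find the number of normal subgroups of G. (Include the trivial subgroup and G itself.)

G has 28 subgroups. Checking conjugation-invariance by order — order 1: 1/1 normal; order 2: 1/15 normal; order 4: 0/7 normal; order 7: 1/1 normal; order 14: 3/3 normal; order 28: 1/1 normal.
Total normal subgroups: 7.

7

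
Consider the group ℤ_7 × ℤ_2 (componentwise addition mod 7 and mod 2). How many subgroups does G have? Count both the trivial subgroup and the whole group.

|G| = 14, so by Lagrange every subgroup order divides 14. Divisors: 1, 2, 7, 14.
Subgroups by order — order 1: 1; order 2: 1; order 7: 1; order 14: 1.
Total: 1 + 1 + 1 + 1 = 4.

4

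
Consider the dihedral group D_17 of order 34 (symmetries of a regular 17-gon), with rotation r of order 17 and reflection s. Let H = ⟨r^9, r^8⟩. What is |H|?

17

|⟨r^9⟩| = 17 and |⟨r^8⟩| = 17, so |H| is a multiple of lcm(17, 17) = 17 and divides |G| = 34.
Closing under the operation: H = {e, r, r^2, r^3, r^4, r^5, r^6, r^7, r^8, r^9, r^10, r^11, r^12, r^13, r^14, r^15, r^16}, so |H| = 17.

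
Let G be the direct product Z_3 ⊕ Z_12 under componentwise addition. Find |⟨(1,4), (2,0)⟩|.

9

|⟨(1,4)⟩| = 3 and |⟨(2,0)⟩| = 3, so |H| is a multiple of lcm(3, 3) = 3 and divides |G| = 36.
Closing under the operation: H = {(0,0), (0,4), (0,8), (1,0), (1,4), (1,8), (2,0), (2,4), (2,8)}, so |H| = 9.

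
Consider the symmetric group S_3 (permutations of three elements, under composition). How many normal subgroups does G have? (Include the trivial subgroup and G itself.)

3

G has 6 subgroups. Checking conjugation-invariance by order — order 1: 1/1 normal; order 2: 0/3 normal; order 3: 1/1 normal; order 6: 1/1 normal.
Total normal subgroups: 3.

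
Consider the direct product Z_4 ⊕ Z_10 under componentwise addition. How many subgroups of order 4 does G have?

3

|G| = 40 and 4 | 40, so subgroups of order 4 are possible by Lagrange.
The subgroups of order 4 are: {(0,0), (0,5), (2,0), (2,5)}; {(0,0), (1,0), (2,0), (3,0)}; {(0,0), (1,5), (2,0), (3,5)}.
So G has 3 subgroups of order 4.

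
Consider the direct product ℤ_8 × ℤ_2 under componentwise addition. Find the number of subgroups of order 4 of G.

|G| = 16 and 4 | 16, so subgroups of order 4 are possible by Lagrange.
The subgroups of order 4 are: {(0,0), (0,1), (4,0), (4,1)}; {(0,0), (2,0), (4,0), (6,0)}; {(0,0), (2,1), (4,0), (6,1)}.
So G has 3 subgroups of order 4.

3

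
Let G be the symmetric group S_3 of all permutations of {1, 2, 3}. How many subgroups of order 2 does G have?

3

|G| = 6 and 2 | 6, so subgroups of order 2 are possible by Lagrange.
The subgroups of order 2 are: {e, (1 2)}; {e, (1 3)}; {e, (2 3)}.
So G has 3 subgroups of order 2.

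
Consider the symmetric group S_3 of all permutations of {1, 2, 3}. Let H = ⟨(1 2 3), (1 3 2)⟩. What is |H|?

|⟨(1 2 3)⟩| = 3 and |⟨(1 3 2)⟩| = 3, so |H| is a multiple of lcm(3, 3) = 3 and divides |G| = 6.
Closing under the operation: H = {e, (1 2 3), (1 3 2)}, so |H| = 3.

3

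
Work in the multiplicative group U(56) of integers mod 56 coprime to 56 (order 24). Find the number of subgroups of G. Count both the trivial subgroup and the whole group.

|G| = 24, so by Lagrange every subgroup order divides 24. Divisors: 1, 2, 3, 4, 6, 8, 12, 24.
Subgroups by order — order 1: 1; order 2: 7; order 3: 1; order 4: 7; order 6: 7; order 8: 1; order 12: 7; order 24: 1.
Total: 1 + 7 + 1 + 7 + 7 + 1 + 7 + 1 = 32.

32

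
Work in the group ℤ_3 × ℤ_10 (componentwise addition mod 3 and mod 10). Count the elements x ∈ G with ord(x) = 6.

An element (a,b) has order lcm(ord(a), ord(b)); count pairs with lcm equal to 6.
Enumerating gives 2 such elements.

2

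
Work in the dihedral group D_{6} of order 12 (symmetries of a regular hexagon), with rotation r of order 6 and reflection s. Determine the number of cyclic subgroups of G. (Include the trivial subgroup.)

10

Each element a generates a cyclic subgroup ⟨a⟩; distinct elements may generate the same one (a cyclic group of order d has φ(d) generators).
Cyclic subgroups by order — order 1: 1; order 2: 7; order 3: 1; order 6: 1.
Total: 10.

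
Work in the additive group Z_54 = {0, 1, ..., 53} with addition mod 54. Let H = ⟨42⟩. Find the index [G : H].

6

|⟨42⟩| = 9 and |G| = 54.
By Lagrange, [G : H] = |G|/|H| = 54/9 = 6.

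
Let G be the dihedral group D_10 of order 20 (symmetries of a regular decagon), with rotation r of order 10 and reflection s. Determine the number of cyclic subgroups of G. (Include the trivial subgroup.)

Each element a generates a cyclic subgroup ⟨a⟩; distinct elements may generate the same one (a cyclic group of order d has φ(d) generators).
Cyclic subgroups by order — order 1: 1; order 2: 11; order 5: 1; order 10: 1.
Total: 14.

14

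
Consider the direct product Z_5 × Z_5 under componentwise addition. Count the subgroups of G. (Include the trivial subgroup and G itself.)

8

|G| = 25, so by Lagrange every subgroup order divides 25. Divisors: 1, 5, 25.
Subgroups by order — order 1: 1; order 5: 6; order 25: 1.
Total: 1 + 6 + 1 = 8.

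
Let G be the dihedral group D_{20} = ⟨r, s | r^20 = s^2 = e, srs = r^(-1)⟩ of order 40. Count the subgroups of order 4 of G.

11

|G| = 40 and 4 | 40, so subgroups of order 4 are possible by Lagrange.
The subgroups of order 4 are: {e, r^10, s, r^10s}; {e, r^10, rs, r^11s}; {e, r^10, r^2s, r^12s}; {e, r^10, r^3s, r^13s}; … (11 in all).
So G has 11 subgroups of order 4.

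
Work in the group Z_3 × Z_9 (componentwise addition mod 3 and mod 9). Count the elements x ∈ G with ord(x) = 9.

18

An element (a,b) has order lcm(ord(a), ord(b)); count pairs with lcm equal to 9.
Enumerating gives 18 such elements.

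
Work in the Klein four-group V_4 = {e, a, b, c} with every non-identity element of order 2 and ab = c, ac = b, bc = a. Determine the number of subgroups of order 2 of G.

3

|G| = 4 and 2 | 4, so subgroups of order 2 are possible by Lagrange.
The subgroups of order 2 are: {e, a}; {e, b}; {e, c}.
So G has 3 subgroups of order 2.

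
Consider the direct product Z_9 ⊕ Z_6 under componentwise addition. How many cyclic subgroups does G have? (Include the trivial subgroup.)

16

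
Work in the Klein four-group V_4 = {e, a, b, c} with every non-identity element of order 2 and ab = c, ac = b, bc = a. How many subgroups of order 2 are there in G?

|G| = 4 and 2 | 4, so subgroups of order 2 are possible by Lagrange.
The subgroups of order 2 are: {e, a}; {e, b}; {e, c}.
So G has 3 subgroups of order 2.

3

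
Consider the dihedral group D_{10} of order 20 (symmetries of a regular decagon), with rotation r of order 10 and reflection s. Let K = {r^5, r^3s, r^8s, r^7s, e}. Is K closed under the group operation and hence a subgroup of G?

Closure fails: r^5 · r^7s = r^2s ∉ K. So K is not a subgroup.

No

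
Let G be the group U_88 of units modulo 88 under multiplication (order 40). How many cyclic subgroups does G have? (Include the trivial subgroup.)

Group the elements of G by the cyclic subgroup they generate; each cyclic subgroup of order d accounts for φ(d) elements.
Cyclic subgroups by order — order 1: 1; order 2: 7; order 5: 1; order 10: 7.
Total: 16.

16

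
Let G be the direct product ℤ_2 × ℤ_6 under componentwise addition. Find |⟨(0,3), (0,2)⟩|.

6

|⟨(0,3)⟩| = 2 and |⟨(0,2)⟩| = 3, so |H| is a multiple of lcm(2, 3) = 6 and divides |G| = 12.
Closing under the operation: H = {(0,0), (0,1), (0,2), (0,3), (0,4), (0,5)}, so |H| = 6.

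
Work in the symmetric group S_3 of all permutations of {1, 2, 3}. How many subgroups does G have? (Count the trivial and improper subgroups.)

6

|G| = 6, so by Lagrange every subgroup order divides 6. Divisors: 1, 2, 3, 6.
Subgroups by order — order 1: 1; order 2: 3; order 3: 1; order 6: 1.
Total: 1 + 3 + 1 + 1 = 6.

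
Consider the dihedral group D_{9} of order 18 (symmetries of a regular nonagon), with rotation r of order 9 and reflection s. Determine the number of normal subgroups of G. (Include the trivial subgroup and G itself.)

G has 16 subgroups. Checking conjugation-invariance by order — order 1: 1/1 normal; order 2: 0/9 normal; order 3: 1/1 normal; order 6: 0/3 normal; order 9: 1/1 normal; order 18: 1/1 normal.
Total normal subgroups: 4.

4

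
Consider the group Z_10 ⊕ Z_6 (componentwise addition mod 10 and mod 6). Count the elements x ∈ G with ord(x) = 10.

An element (a,b) has order lcm(ord(a), ord(b)); count pairs with lcm equal to 10.
Enumerating gives 12 such elements.

12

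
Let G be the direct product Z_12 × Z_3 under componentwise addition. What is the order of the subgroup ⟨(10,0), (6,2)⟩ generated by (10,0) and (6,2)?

18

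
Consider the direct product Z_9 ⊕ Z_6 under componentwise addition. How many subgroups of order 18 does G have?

4

|G| = 54 and 18 | 54, so subgroups of order 18 are possible by Lagrange.
The subgroups of order 18 are: {(0,0), (0,1), (0,2), (0,3), (0,4), (0,5), (3,0), (3,1), (3,2), (3,3), (3,4), (3,5), (6,0), (6,1), (6,2), (6,3), (6,4), (6,5)}; {(0,0), (0,3), (1,0), (1,3), (2,0), (2,3), (3,0), (3,3), (4,0), (4,3), (5,0), (5,3), (6,0), (6,3), (7,0), (7,3), (8,0), (8,3)}; {(0,0), (0,3), (1,1), (1,4), (2,2), (2,5), (3,0), (3,3), (4,1), (4,4), (5,2), (5,5), (6,0), (6,3), (7,1), (7,4), (8,2), (8,5)}; {(0,0), (0,3), (1,2), (1,5), (2,1), (2,4), (3,0), (3,3), (4,2), (4,5), (5,1), (5,4), (6,0), (6,3), (7,2), (7,5), (8,1), (8,4)}.
So G has 4 subgroups of order 18.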